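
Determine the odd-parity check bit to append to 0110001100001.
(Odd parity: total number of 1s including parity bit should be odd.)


Number of 1s in data: 5
Parity bit: 0

0


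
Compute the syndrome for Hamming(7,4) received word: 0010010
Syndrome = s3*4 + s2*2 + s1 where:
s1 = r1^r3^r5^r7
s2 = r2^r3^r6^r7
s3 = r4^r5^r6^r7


s1=1, s2=0, s3=1

Syndrome = 5 (error at position 5)


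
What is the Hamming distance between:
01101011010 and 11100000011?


XOR: 10001011001
Count of 1s: 5

5


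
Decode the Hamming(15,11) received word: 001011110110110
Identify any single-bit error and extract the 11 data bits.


Syndrome = 13: error at position 13

Data: 11110110010 (corrected bit 13)


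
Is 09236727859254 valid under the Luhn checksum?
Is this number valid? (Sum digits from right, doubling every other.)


Luhn sum = 65
65 mod 10 = 5

Invalid (Luhn sum mod 10 = 5)


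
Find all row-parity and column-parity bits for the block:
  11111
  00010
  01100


Row parities: 110
Column parities: 10001

Row P: 110, Col P: 10001, Corner: 0


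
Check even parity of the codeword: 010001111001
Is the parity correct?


Number of 1s: 6

Yes, parity is correct (6 ones)


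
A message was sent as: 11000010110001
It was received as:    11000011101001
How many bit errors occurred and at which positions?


XOR: 00000001011000

3 error(s) at position(s): 7, 9, 10


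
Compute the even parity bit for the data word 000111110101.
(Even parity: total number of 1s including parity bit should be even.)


Number of 1s in data: 7
Parity bit: 1

1


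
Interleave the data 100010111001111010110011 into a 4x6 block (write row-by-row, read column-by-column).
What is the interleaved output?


Matrix:
  100010
  111001
  111010
  110011
Read columns: 111101110110000010110101

111101110110000010110101


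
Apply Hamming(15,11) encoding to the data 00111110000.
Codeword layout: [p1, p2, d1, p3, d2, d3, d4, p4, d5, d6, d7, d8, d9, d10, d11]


Parity bits: p1=1, p2=0, p3=0, p4=1

100001111110000


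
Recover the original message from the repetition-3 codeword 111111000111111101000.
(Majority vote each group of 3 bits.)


Groups: 111, 111, 000, 111, 111, 101, 000
Majority votes: 1101110

1101110


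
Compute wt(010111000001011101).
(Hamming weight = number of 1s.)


Counting 1s in 010111000001011101

9


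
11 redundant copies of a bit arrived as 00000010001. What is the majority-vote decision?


Ones: 2 out of 11
Threshold: 6

0 (2/11 voted 1)


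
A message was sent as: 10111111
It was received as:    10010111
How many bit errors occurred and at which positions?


XOR: 00101000

2 error(s) at position(s): 2, 4


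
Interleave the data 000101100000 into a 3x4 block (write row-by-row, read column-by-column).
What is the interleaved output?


Matrix:
  0001
  0110
  0000
Read columns: 000010010100

000010010100


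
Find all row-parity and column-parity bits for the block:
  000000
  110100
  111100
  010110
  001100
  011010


Row parities: 010101
Column parities: 001000

Row P: 010101, Col P: 001000, Corner: 1


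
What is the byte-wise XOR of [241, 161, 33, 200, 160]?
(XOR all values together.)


XOR chain: 241 ^ 161 ^ 33 ^ 200 ^ 160 = 25

25


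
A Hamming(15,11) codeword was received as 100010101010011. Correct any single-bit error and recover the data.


Syndrome = 0: no error detected

Data: 01011010011 (no errors)


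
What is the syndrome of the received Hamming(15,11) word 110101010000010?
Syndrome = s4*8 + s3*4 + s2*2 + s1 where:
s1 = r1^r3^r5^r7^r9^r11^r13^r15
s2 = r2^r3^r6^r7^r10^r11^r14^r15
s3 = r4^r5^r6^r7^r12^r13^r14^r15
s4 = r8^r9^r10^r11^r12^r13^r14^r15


s1=1, s2=1, s3=1, s4=0

Syndrome = 7 (error at position 7)


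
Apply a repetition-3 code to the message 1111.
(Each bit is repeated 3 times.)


Each bit -> 3 copies

111111111111


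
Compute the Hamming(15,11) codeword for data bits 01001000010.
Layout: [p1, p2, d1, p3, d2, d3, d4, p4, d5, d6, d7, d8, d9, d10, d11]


Parity bits: p1=0, p2=1, p3=0, p4=0

010010001000010


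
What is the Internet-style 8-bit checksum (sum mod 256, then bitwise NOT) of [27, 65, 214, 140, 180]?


Sum = 626 mod 256 = 114
Complement = 141

141


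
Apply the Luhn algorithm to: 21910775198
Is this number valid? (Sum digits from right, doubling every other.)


Luhn sum = 46
46 mod 10 = 6

Invalid (Luhn sum mod 10 = 6)


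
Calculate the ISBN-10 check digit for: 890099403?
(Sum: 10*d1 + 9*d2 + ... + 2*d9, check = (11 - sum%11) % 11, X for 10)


Weighted sum: 282
282 mod 11 = 7

Check digit: 4


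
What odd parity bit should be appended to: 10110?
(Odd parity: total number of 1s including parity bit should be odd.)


Number of 1s in data: 3
Parity bit: 0

0


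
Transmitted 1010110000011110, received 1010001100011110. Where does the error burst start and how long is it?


XOR: 0000111100000000

Burst at position 4, length 4


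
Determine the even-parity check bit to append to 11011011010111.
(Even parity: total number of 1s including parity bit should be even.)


Number of 1s in data: 10
Parity bit: 0

0


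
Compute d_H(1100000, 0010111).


XOR: 1110111
Count of 1s: 6

6


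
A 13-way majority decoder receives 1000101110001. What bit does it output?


Ones: 6 out of 13
Threshold: 7

0 (6/13 voted 1)


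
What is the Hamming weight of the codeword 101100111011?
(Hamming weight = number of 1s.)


Counting 1s in 101100111011

8


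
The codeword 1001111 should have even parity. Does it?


Number of 1s: 5

No, parity error (5 ones)


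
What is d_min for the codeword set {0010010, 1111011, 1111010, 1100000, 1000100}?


Comparing all pairs, minimum distance: 1
Can detect 0 errors, correct 0 errors

1


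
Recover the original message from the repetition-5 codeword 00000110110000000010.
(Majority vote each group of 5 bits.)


Groups: 00000, 11011, 00000, 00010
Majority votes: 0100

0100


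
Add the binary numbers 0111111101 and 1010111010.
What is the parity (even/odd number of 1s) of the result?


0111111101 = 509
1010111010 = 698
Sum = 1207 = 10010110111
1s count = 7

odd parity (7 ones in 10010110111)


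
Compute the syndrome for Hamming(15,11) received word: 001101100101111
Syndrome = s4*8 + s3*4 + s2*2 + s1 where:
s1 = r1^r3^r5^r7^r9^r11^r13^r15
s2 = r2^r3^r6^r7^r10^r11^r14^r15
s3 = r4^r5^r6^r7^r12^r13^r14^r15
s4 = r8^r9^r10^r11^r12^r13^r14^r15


s1=0, s2=0, s3=1, s4=1

Syndrome = 12 (error at position 12)


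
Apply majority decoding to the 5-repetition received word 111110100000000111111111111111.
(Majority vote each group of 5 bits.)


Groups: 11111, 01000, 00000, 11111, 11111, 11111
Majority votes: 100111

100111


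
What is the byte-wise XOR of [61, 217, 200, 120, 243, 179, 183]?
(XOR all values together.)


XOR chain: 61 ^ 217 ^ 200 ^ 120 ^ 243 ^ 179 ^ 183 = 163

163


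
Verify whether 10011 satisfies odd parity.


Number of 1s: 3

Yes, parity is correct (3 ones)


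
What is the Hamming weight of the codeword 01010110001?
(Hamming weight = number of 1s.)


Counting 1s in 01010110001

5


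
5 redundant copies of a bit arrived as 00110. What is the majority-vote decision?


Ones: 2 out of 5
Threshold: 3

0 (2/5 voted 1)


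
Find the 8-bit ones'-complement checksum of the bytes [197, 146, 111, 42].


Sum = 496 mod 256 = 240
Complement = 15

15


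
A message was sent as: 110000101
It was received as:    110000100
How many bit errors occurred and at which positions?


XOR: 000000001

1 error(s) at position(s): 8


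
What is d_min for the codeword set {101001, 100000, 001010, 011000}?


Comparing all pairs, minimum distance: 2
Can detect 1 errors, correct 0 errors

2


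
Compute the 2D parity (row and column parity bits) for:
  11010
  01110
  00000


Row parities: 110
Column parities: 10100

Row P: 110, Col P: 10100, Corner: 0


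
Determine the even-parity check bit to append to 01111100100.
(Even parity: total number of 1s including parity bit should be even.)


Number of 1s in data: 6
Parity bit: 0

0


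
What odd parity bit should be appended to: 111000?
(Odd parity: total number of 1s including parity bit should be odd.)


Number of 1s in data: 3
Parity bit: 0

0


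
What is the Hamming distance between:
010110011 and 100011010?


XOR: 110101001
Count of 1s: 5

5


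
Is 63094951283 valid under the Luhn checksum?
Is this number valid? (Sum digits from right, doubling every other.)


Luhn sum = 53
53 mod 10 = 3

Invalid (Luhn sum mod 10 = 3)


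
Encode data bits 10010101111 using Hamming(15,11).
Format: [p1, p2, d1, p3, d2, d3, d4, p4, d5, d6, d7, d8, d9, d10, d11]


Parity bits: p1=0, p2=1, p3=1, p4=1

011100110101111


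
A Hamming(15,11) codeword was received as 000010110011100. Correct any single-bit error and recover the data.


Syndrome = 0: no error detected

Data: 01010011100 (no errors)


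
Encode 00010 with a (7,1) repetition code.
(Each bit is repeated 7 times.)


Each bit -> 7 copies

00000000000000000000011111110000000


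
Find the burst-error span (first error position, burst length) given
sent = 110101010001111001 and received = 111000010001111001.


XOR: 001101000000000000

Burst at position 2, length 4


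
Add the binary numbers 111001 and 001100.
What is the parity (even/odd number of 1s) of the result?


111001 = 57
001100 = 12
Sum = 69 = 1000101
1s count = 3

odd parity (3 ones in 1000101)


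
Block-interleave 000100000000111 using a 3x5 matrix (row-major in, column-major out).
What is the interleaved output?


Matrix:
  00010
  00000
  00111
Read columns: 000000001101001

000000001101001


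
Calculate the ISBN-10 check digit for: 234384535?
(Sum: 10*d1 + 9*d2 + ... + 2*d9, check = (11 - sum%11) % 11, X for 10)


Weighted sum: 207
207 mod 11 = 9

Check digit: 2


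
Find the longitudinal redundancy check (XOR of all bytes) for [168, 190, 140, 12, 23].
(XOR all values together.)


XOR chain: 168 ^ 190 ^ 140 ^ 12 ^ 23 = 129

129


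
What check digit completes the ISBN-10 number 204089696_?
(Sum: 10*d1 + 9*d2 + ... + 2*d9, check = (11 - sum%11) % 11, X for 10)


Weighted sum: 208
208 mod 11 = 10

Check digit: 1


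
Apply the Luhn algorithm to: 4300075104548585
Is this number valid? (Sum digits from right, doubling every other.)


Luhn sum = 53
53 mod 10 = 3

Invalid (Luhn sum mod 10 = 3)


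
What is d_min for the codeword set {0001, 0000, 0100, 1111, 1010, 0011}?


Comparing all pairs, minimum distance: 1
Can detect 0 errors, correct 0 errors

1


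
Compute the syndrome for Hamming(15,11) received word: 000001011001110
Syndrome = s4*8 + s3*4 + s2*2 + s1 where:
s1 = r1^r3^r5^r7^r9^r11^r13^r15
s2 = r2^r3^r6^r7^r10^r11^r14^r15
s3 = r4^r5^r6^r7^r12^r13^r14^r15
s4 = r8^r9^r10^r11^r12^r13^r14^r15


s1=0, s2=0, s3=0, s4=1

Syndrome = 8 (error at position 8)


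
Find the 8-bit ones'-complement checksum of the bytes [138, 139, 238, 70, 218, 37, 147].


Sum = 987 mod 256 = 219
Complement = 36

36


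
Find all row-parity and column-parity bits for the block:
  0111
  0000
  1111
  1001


Row parities: 1000
Column parities: 0001

Row P: 1000, Col P: 0001, Corner: 1


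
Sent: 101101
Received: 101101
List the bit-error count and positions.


XOR: 000000

0 errors (received matches sent)


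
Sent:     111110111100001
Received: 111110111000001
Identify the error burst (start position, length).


XOR: 000000000100000

Burst at position 9, length 1


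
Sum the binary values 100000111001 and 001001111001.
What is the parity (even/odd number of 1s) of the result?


100000111001 = 2105
001001111001 = 633
Sum = 2738 = 101010110010
1s count = 6

even parity (6 ones in 101010110010)


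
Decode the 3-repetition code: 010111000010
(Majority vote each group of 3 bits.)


Groups: 010, 111, 000, 010
Majority votes: 0100

0100


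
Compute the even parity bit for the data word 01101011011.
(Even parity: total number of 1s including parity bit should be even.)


Number of 1s in data: 7
Parity bit: 1

1


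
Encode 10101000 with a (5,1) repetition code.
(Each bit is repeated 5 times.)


Each bit -> 5 copies

1111100000111110000011111000000000000000


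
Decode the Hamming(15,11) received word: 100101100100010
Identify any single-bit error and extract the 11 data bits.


Syndrome = 0: no error detected

Data: 00110100010 (no errors)


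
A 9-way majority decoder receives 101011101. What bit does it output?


Ones: 6 out of 9
Threshold: 5

1 (6/9 voted 1)


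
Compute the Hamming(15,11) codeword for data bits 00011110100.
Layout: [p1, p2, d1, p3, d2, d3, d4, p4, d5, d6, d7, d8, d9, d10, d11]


Parity bits: p1=0, p2=1, p3=0, p4=0

010000101110100


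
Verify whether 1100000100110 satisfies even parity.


Number of 1s: 5

No, parity error (5 ones)


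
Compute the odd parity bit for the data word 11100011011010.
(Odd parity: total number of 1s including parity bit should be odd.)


Number of 1s in data: 8
Parity bit: 1

1


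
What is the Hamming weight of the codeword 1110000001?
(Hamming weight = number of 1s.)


Counting 1s in 1110000001

4


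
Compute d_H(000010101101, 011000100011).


XOR: 011010001110
Count of 1s: 6

6


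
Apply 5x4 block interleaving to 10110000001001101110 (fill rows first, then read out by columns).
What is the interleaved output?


Matrix:
  1011
  0000
  0010
  0110
  1110
Read columns: 10001000111011110000

10001000111011110000


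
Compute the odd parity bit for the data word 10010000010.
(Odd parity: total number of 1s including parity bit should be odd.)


Number of 1s in data: 3
Parity bit: 0

0


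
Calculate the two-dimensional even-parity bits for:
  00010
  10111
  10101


Row parities: 101
Column parities: 00000

Row P: 101, Col P: 00000, Corner: 0


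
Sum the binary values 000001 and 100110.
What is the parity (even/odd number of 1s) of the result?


000001 = 1
100110 = 38
Sum = 39 = 100111
1s count = 4

even parity (4 ones in 100111)


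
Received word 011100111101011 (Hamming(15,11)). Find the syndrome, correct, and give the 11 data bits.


Syndrome = 4: error at position 4

Data: 10011101011 (corrected bit 4)


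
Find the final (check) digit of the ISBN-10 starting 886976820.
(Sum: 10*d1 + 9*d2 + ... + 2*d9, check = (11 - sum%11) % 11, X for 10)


Weighted sum: 373
373 mod 11 = 10

Check digit: 1


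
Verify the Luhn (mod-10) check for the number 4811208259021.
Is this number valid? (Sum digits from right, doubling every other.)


Luhn sum = 47
47 mod 10 = 7

Invalid (Luhn sum mod 10 = 7)


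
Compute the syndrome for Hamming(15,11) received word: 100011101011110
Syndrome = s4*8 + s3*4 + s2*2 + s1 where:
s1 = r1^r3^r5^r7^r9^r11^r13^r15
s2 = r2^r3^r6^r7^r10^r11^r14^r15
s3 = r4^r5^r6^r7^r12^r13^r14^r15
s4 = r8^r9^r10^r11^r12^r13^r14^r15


s1=0, s2=0, s3=0, s4=1

Syndrome = 8 (error at position 8)


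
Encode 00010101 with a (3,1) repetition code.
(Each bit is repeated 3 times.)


Each bit -> 3 copies

000000000111000111000111


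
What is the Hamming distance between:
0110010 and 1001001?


XOR: 1111011
Count of 1s: 6

6


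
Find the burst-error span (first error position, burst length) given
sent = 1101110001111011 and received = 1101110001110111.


XOR: 0000000000001100

Burst at position 12, length 2


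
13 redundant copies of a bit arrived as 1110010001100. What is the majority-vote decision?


Ones: 6 out of 13
Threshold: 7

0 (6/13 voted 1)


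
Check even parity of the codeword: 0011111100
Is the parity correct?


Number of 1s: 6

Yes, parity is correct (6 ones)


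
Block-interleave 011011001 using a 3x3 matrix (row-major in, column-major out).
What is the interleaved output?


Matrix:
  011
  011
  001
Read columns: 000110111

000110111


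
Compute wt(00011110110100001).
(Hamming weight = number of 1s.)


Counting 1s in 00011110110100001

8


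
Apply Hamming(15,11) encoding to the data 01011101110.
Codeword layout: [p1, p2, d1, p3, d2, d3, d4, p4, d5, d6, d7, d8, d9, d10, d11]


Parity bits: p1=0, p2=1, p3=1, p4=1

010110111101110


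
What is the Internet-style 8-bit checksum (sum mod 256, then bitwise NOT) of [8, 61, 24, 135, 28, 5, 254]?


Sum = 515 mod 256 = 3
Complement = 252

252


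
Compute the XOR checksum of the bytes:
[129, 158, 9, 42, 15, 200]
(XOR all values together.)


XOR chain: 129 ^ 158 ^ 9 ^ 42 ^ 15 ^ 200 = 251

251


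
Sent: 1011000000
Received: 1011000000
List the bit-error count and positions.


XOR: 0000000000

0 errors (received matches sent)


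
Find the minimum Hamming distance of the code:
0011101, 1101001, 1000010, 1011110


Comparing all pairs, minimum distance: 3
Can detect 2 errors, correct 1 errors

3


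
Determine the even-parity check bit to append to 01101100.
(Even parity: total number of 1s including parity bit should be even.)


Number of 1s in data: 4
Parity bit: 0

0


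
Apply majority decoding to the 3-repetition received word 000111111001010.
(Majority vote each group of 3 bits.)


Groups: 000, 111, 111, 001, 010
Majority votes: 01100

01100


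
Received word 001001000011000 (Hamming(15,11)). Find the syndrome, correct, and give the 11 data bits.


Syndrome = 2: error at position 2

Data: 10100011000 (corrected bit 2)


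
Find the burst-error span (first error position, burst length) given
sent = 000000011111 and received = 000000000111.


XOR: 000000011000

Burst at position 7, length 2


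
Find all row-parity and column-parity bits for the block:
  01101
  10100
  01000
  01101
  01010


Row parities: 10110
Column parities: 10110

Row P: 10110, Col P: 10110, Corner: 1


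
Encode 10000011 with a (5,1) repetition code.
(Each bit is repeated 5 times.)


Each bit -> 5 copies

1111100000000000000000000000001111111111


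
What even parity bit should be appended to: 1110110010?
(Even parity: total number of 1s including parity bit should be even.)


Number of 1s in data: 6
Parity bit: 0

0


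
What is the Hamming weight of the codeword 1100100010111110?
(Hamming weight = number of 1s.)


Counting 1s in 1100100010111110

9


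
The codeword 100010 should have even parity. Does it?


Number of 1s: 2

Yes, parity is correct (2 ones)


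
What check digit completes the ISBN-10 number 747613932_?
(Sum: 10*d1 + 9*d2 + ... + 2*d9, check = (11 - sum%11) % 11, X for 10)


Weighted sum: 274
274 mod 11 = 10

Check digit: 1


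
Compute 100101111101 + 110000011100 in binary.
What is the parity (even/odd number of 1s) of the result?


100101111101 = 2429
110000011100 = 3100
Sum = 5529 = 1010110011001
1s count = 7

odd parity (7 ones in 1010110011001)


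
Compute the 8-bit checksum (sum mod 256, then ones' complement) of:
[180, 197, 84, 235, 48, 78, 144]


Sum = 966 mod 256 = 198
Complement = 57

57


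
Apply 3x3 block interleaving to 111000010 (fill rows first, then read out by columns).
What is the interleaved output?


Matrix:
  111
  000
  010
Read columns: 100101100

100101100


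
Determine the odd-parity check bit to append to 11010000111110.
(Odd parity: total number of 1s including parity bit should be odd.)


Number of 1s in data: 8
Parity bit: 1

1


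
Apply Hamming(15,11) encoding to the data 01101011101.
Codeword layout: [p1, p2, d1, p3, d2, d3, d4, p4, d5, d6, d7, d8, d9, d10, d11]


Parity bits: p1=1, p2=1, p3=1, p4=1

110111011011101


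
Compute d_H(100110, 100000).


XOR: 000110
Count of 1s: 2

2


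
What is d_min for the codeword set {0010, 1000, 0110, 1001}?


Comparing all pairs, minimum distance: 1
Can detect 0 errors, correct 0 errors

1


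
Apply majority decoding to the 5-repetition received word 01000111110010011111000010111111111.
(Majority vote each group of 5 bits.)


Groups: 01000, 11111, 00100, 11111, 00001, 01111, 11111
Majority votes: 0101011

0101011


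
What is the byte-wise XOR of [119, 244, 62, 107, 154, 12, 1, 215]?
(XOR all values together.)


XOR chain: 119 ^ 244 ^ 62 ^ 107 ^ 154 ^ 12 ^ 1 ^ 215 = 150

150


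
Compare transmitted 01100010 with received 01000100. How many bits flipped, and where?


XOR: 00100110

3 error(s) at position(s): 2, 5, 6


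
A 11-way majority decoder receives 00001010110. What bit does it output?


Ones: 4 out of 11
Threshold: 6

0 (4/11 voted 1)


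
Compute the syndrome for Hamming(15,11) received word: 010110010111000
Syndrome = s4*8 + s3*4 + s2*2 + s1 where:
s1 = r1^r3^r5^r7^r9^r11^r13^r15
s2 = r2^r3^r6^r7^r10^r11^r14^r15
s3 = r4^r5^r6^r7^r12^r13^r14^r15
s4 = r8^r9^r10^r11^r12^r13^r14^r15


s1=0, s2=1, s3=1, s4=0

Syndrome = 6 (error at position 6)


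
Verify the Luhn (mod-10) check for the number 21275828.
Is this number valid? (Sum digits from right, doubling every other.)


Luhn sum = 37
37 mod 10 = 7

Invalid (Luhn sum mod 10 = 7)


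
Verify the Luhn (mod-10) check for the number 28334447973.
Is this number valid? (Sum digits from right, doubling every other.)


Luhn sum = 56
56 mod 10 = 6

Invalid (Luhn sum mod 10 = 6)


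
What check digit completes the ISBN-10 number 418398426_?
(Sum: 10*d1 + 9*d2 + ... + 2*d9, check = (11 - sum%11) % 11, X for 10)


Weighted sum: 262
262 mod 11 = 9

Check digit: 2


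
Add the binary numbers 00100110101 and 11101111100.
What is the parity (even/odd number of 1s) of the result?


00100110101 = 309
11101111100 = 1916
Sum = 2225 = 100010110001
1s count = 5

odd parity (5 ones in 100010110001)


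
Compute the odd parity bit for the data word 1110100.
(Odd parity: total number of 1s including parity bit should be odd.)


Number of 1s in data: 4
Parity bit: 1

1


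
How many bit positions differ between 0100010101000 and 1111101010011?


XOR: 1011111111011
Count of 1s: 11

11


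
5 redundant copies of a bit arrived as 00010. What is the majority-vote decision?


Ones: 1 out of 5
Threshold: 3

0 (1/5 voted 1)


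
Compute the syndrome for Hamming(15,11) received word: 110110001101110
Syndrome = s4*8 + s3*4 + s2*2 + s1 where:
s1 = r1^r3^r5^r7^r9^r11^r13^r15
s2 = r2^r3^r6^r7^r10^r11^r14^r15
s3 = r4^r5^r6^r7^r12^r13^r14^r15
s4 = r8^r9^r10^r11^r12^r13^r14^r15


s1=0, s2=1, s3=1, s4=1

Syndrome = 14 (error at position 14)


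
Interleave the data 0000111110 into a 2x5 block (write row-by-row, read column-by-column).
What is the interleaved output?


Matrix:
  00001
  11110
Read columns: 0101010110

0101010110


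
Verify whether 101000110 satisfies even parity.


Number of 1s: 4

Yes, parity is correct (4 ones)


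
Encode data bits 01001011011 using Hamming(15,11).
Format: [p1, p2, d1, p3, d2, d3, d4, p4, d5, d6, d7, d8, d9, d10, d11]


Parity bits: p1=0, p2=1, p3=0, p4=1

010010011011011


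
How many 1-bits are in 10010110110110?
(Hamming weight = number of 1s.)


Counting 1s in 10010110110110

8


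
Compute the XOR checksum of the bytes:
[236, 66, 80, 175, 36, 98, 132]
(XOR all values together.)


XOR chain: 236 ^ 66 ^ 80 ^ 175 ^ 36 ^ 98 ^ 132 = 147

147


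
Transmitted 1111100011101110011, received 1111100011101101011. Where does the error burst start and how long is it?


XOR: 0000000000000011000

Burst at position 14, length 2


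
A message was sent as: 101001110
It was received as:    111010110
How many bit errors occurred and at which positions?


XOR: 010011000

3 error(s) at position(s): 1, 4, 5


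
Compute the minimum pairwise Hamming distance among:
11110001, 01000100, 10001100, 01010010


Comparing all pairs, minimum distance: 3
Can detect 2 errors, correct 1 errors

3


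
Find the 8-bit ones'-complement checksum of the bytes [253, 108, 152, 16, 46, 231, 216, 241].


Sum = 1263 mod 256 = 239
Complement = 16

16


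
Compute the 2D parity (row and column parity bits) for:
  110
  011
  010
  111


Row parities: 0011
Column parities: 000

Row P: 0011, Col P: 000, Corner: 0


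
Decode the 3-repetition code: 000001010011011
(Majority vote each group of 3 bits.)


Groups: 000, 001, 010, 011, 011
Majority votes: 00011

00011


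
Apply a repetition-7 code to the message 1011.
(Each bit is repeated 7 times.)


Each bit -> 7 copies

1111111000000011111111111111


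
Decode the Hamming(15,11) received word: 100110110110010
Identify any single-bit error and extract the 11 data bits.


Syndrome = 0: no error detected

Data: 01010110010 (no errors)


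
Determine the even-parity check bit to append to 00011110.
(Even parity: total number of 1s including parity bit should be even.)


Number of 1s in data: 4
Parity bit: 0

0


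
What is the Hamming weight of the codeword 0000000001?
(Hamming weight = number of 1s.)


Counting 1s in 0000000001

1


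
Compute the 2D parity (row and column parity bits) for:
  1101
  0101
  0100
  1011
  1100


Row parities: 10110
Column parities: 1011

Row P: 10110, Col P: 1011, Corner: 1


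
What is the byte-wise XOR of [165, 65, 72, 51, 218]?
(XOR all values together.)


XOR chain: 165 ^ 65 ^ 72 ^ 51 ^ 218 = 69

69


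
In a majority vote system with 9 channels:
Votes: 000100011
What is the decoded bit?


Ones: 3 out of 9
Threshold: 5

0 (3/9 voted 1)


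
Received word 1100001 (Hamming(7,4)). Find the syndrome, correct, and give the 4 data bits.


Syndrome = 4: error at position 4

Data: 0001 (corrected bit 4)


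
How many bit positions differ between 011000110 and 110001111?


XOR: 101001001
Count of 1s: 4

4


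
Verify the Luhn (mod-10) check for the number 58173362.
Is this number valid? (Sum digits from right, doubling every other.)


Luhn sum = 32
32 mod 10 = 2

Invalid (Luhn sum mod 10 = 2)


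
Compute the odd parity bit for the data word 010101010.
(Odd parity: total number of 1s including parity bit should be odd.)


Number of 1s in data: 4
Parity bit: 1

1


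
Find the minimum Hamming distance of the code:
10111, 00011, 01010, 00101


Comparing all pairs, minimum distance: 2
Can detect 1 errors, correct 0 errors

2


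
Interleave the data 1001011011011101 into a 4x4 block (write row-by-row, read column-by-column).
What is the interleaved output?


Matrix:
  1001
  0110
  1101
  1101
Read columns: 1011011101001011

1011011101001011


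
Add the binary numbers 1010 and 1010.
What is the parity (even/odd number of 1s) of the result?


1010 = 10
1010 = 10
Sum = 20 = 10100
1s count = 2

even parity (2 ones in 10100)


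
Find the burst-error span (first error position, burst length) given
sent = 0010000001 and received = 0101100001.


XOR: 0111100000

Burst at position 1, length 4


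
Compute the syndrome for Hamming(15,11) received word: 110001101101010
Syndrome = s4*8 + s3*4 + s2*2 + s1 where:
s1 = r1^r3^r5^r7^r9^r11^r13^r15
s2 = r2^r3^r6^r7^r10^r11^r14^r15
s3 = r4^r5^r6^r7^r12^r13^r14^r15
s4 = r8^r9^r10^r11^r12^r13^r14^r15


s1=1, s2=1, s3=0, s4=0

Syndrome = 3 (error at position 3)


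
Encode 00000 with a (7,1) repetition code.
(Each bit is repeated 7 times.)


Each bit -> 7 copies

00000000000000000000000000000000000


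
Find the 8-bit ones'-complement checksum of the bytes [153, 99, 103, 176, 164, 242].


Sum = 937 mod 256 = 169
Complement = 86

86


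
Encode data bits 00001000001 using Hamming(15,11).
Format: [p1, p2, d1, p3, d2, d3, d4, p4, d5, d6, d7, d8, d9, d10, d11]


Parity bits: p1=0, p2=1, p3=1, p4=0

010100001000001


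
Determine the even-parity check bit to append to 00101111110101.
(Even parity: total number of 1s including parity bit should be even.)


Number of 1s in data: 9
Parity bit: 1

1


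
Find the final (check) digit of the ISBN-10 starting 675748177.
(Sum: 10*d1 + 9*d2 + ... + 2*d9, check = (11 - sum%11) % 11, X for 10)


Weighted sum: 315
315 mod 11 = 7

Check digit: 4


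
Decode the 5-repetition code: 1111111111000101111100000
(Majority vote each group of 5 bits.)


Groups: 11111, 11111, 00010, 11111, 00000
Majority votes: 11010

11010


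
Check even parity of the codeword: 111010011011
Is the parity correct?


Number of 1s: 8

Yes, parity is correct (8 ones)


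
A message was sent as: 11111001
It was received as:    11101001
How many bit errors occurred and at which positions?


XOR: 00010000

1 error(s) at position(s): 3


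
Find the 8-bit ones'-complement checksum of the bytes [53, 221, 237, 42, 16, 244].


Sum = 813 mod 256 = 45
Complement = 210

210


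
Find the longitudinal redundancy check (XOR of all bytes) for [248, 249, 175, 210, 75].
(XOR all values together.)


XOR chain: 248 ^ 249 ^ 175 ^ 210 ^ 75 = 55

55


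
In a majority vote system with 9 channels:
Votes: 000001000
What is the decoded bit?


Ones: 1 out of 9
Threshold: 5

0 (1/9 voted 1)


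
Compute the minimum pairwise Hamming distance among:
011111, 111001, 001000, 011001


Comparing all pairs, minimum distance: 1
Can detect 0 errors, correct 0 errors

1


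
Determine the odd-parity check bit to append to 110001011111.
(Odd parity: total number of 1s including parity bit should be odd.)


Number of 1s in data: 8
Parity bit: 1

1


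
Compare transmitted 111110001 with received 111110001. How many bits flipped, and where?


XOR: 000000000

0 errors (received matches sent)


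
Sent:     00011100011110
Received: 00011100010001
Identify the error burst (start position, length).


XOR: 00000000001111

Burst at position 10, length 4


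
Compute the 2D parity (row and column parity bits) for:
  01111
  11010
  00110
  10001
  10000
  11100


Row parities: 010011
Column parities: 01110

Row P: 010011, Col P: 01110, Corner: 1


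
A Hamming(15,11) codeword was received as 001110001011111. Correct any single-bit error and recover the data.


Syndrome = 0: no error detected

Data: 11001011111 (no errors)


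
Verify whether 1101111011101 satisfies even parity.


Number of 1s: 10

Yes, parity is correct (10 ones)


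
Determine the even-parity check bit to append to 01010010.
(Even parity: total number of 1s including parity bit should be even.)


Number of 1s in data: 3
Parity bit: 1

1


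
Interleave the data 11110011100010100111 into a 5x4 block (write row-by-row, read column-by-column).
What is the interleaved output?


Matrix:
  1111
  0011
  1000
  1010
  0111
Read columns: 10110100011101111001

10110100011101111001


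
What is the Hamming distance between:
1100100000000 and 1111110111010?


XOR: 0011010111010
Count of 1s: 7

7


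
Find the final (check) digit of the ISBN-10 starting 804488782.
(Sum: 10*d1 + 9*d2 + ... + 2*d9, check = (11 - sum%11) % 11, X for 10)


Weighted sum: 284
284 mod 11 = 9

Check digit: 2


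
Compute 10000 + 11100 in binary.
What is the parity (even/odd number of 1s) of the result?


10000 = 16
11100 = 28
Sum = 44 = 101100
1s count = 3

odd parity (3 ones in 101100)


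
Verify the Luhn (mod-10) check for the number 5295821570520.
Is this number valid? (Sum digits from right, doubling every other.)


Luhn sum = 49
49 mod 10 = 9

Invalid (Luhn sum mod 10 = 9)


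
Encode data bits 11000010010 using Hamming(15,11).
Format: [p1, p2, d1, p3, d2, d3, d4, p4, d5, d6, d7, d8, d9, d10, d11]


Parity bits: p1=1, p2=1, p3=0, p4=0

111010000010010


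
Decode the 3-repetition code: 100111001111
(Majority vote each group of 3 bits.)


Groups: 100, 111, 001, 111
Majority votes: 0101

0101


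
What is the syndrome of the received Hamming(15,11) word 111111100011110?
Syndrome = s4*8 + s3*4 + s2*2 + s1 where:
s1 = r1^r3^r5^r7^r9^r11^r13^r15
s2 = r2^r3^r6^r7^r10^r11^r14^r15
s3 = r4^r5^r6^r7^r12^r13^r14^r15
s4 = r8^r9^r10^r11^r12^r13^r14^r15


s1=0, s2=0, s3=1, s4=0

Syndrome = 4 (error at position 4)


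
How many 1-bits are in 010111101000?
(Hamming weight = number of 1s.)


Counting 1s in 010111101000

6


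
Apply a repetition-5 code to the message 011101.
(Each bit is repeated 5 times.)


Each bit -> 5 copies

000001111111111111110000011111


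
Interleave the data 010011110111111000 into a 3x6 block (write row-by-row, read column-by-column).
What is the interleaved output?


Matrix:
  010011
  110111
  111000
Read columns: 011111001010110110

011111001010110110


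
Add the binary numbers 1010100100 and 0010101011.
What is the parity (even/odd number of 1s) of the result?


1010100100 = 676
0010101011 = 171
Sum = 847 = 1101001111
1s count = 7

odd parity (7 ones in 1101001111)


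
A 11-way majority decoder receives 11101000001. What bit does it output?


Ones: 5 out of 11
Threshold: 6

0 (5/11 voted 1)


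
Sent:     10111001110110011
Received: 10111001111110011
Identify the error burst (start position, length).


XOR: 00000000001000000

Burst at position 10, length 1


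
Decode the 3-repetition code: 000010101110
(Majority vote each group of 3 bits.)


Groups: 000, 010, 101, 110
Majority votes: 0011

0011


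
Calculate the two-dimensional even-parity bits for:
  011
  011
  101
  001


Row parities: 0001
Column parities: 100

Row P: 0001, Col P: 100, Corner: 1


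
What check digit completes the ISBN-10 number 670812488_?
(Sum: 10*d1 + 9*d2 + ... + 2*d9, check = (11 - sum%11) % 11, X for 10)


Weighted sum: 251
251 mod 11 = 9

Check digit: 2


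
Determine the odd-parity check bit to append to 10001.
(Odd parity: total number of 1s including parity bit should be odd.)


Number of 1s in data: 2
Parity bit: 1

1


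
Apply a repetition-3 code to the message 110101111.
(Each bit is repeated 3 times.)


Each bit -> 3 copies

111111000111000111111111111


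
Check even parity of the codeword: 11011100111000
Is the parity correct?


Number of 1s: 8

Yes, parity is correct (8 ones)


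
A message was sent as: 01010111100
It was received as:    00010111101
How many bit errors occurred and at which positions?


XOR: 01000000001

2 error(s) at position(s): 1, 10


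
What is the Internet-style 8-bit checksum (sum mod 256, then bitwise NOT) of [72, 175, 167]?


Sum = 414 mod 256 = 158
Complement = 97

97


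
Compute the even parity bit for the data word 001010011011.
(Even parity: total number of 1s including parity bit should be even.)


Number of 1s in data: 6
Parity bit: 0

0


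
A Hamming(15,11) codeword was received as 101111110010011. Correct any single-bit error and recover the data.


Syndrome = 0: no error detected

Data: 11110010011 (no errors)


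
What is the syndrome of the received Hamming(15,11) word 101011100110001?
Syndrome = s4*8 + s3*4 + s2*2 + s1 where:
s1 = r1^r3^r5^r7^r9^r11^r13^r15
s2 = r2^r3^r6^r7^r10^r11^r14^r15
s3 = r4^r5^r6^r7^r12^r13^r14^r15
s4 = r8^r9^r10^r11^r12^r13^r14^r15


s1=0, s2=0, s3=0, s4=1

Syndrome = 8 (error at position 8)


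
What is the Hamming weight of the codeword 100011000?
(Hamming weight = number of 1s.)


Counting 1s in 100011000

3


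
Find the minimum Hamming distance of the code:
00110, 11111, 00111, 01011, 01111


Comparing all pairs, minimum distance: 1
Can detect 0 errors, correct 0 errors

1


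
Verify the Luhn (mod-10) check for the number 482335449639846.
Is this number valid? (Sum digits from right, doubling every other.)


Luhn sum = 81
81 mod 10 = 1

Invalid (Luhn sum mod 10 = 1)


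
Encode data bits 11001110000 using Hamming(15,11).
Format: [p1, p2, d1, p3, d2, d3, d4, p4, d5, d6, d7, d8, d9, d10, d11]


Parity bits: p1=0, p2=1, p3=1, p4=1

011110011110000


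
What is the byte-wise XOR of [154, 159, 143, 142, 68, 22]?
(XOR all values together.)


XOR chain: 154 ^ 159 ^ 143 ^ 142 ^ 68 ^ 22 = 86

86


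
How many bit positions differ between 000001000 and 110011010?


XOR: 110010010
Count of 1s: 4

4


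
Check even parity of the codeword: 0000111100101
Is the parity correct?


Number of 1s: 6

Yes, parity is correct (6 ones)


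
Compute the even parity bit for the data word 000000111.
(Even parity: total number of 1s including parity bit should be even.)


Number of 1s in data: 3
Parity bit: 1

1


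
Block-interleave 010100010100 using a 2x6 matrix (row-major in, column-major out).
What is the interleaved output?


Matrix:
  010100
  010100
Read columns: 001100110000

001100110000


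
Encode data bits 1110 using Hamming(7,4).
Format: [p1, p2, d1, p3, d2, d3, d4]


Parity bits: p1=0, p2=0, p3=0

0010110


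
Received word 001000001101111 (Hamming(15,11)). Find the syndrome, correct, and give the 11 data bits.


Syndrome = 0: no error detected

Data: 10001101111 (no errors)


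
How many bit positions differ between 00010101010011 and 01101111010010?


XOR: 01111010000001
Count of 1s: 6

6


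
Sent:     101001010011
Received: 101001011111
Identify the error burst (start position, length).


XOR: 000000001100

Burst at position 8, length 2


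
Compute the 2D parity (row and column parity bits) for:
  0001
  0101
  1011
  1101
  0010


Row parities: 10111
Column parities: 0000

Row P: 10111, Col P: 0000, Corner: 0


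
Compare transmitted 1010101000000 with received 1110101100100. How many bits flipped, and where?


XOR: 0100000100100

3 error(s) at position(s): 1, 7, 10


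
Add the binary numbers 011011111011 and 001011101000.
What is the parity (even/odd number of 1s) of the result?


011011111011 = 1787
001011101000 = 744
Sum = 2531 = 100111100011
1s count = 7

odd parity (7 ones in 100111100011)


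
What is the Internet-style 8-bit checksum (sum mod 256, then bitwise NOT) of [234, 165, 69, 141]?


Sum = 609 mod 256 = 97
Complement = 158

158


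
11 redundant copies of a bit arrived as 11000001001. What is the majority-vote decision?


Ones: 4 out of 11
Threshold: 6

0 (4/11 voted 1)


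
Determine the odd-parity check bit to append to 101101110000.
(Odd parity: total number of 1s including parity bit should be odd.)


Number of 1s in data: 6
Parity bit: 1

1


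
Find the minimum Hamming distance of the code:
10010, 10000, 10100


Comparing all pairs, minimum distance: 1
Can detect 0 errors, correct 0 errors

1


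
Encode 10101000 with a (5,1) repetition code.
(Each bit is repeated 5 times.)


Each bit -> 5 copies

1111100000111110000011111000000000000000


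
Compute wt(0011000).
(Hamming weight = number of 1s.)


Counting 1s in 0011000

2


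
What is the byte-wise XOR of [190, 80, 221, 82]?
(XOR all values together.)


XOR chain: 190 ^ 80 ^ 221 ^ 82 = 97

97


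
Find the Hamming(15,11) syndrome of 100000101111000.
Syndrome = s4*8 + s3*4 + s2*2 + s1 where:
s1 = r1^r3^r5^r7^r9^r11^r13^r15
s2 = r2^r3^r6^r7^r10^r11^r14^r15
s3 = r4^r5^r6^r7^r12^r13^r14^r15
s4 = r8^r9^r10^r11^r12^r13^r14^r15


s1=0, s2=1, s3=0, s4=0

Syndrome = 2 (error at position 2)


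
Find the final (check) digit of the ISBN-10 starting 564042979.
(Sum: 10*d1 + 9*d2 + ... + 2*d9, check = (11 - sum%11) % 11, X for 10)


Weighted sum: 245
245 mod 11 = 3

Check digit: 8


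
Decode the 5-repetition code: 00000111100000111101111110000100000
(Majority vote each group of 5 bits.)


Groups: 00000, 11110, 00001, 11101, 11111, 00001, 00000
Majority votes: 0101100

0101100


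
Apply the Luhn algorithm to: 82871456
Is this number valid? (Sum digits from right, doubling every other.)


Luhn sum = 36
36 mod 10 = 6

Invalid (Luhn sum mod 10 = 6)
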